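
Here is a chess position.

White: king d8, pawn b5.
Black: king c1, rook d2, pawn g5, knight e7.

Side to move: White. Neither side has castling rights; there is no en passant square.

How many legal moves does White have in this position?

3

White to move; king on d8.
In check: yes, from the black rook on d2.
Legal moves: Ke8, Kxe7, Kc7.
Count: 3.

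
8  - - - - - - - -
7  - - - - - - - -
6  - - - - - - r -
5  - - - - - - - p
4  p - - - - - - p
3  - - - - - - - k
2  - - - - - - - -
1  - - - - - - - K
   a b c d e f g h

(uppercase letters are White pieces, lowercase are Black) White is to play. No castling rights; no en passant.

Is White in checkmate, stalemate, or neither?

White to move; white king on h1.
In check: no.
King squares — g1: attacked by Rg6; g2: attacked by Kh3; h2: attacked by Kh3.
Legal moves for White: none.
Not in check and no legal moves → stalemate.

stalemate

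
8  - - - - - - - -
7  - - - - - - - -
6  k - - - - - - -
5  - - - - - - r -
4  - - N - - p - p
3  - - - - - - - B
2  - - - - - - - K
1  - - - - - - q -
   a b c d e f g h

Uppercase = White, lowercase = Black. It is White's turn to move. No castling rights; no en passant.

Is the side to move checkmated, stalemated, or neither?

White to move; white king on h2.
In check: yes, from the black queen on g1.
King squares — g1: attacked by Rg5; h1: attacked by Qg1; g2: attacked by Qg1; g3: attacked by Qg1; h3: own bishop.
Legal moves for White: none.
In check with no legal moves → checkmate.

checkmate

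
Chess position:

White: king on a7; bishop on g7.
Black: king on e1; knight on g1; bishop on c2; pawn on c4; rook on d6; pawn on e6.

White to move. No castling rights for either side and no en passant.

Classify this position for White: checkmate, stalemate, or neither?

White to move; white king on a7.
In check: no.
Legal moves for White: Bh8, Bf8, Bh6, Bf6, Be5, Bd4, Bc3+, Bb2, Ba1, Kb8, Ka8, Kb7.
White has 12 legal moves and is not in check → neither.

neither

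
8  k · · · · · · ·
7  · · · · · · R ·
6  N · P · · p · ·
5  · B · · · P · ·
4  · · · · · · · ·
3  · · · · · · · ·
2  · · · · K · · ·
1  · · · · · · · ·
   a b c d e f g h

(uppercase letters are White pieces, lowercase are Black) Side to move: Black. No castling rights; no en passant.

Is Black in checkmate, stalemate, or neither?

stalemate

Black to move; black king on a8.
In check: no.
King squares — a7: attacked by Rg7; b7: attacked by Pc6; b8: attacked by Na6.
Legal moves for Black: none.
Not in check and no legal moves → stalemate.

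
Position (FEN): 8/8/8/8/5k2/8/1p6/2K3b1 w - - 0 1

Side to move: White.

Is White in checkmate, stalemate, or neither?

White to move; white king on c1.
In check: yes, from the black pawn on b2.
Legal moves for White: Kd2, Kc2, Kxb2, Kd1, Kb1.
White is in check but has 5 legal moves → neither.

neither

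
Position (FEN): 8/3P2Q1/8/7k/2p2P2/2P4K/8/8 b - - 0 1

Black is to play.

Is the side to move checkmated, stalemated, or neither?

stalemate

Black to move; black king on h5.
In check: no.
King squares — g4: attacked by Kh3; h4: attacked by Kh3; g5: attacked by Pf4; g6: attacked by Qg7; h6: attacked by Qg7.
Legal moves for Black: none.
Not in check and no legal moves → stalemate.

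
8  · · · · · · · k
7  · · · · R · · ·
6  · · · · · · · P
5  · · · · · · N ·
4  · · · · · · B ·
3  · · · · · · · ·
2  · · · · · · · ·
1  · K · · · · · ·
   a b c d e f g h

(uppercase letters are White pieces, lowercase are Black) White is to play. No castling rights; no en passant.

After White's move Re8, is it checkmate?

yes

After Re8: black king on h8; in check: yes, from the white rook on e8.
King squares — g7: attacked by Ph6; h7: attacked by Ng5; g8: attacked by Re8.
Black has no legal moves → checkmate.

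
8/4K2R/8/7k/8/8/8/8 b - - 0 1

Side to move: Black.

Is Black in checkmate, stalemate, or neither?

Black to move; black king on h5.
In check: yes, from the white rook on h7.
King squares — g4: available; h4: attacked by Rh7; g5: available; g6: available; h6: attacked by Rh7.
Legal moves for Black: Kg6, Kg5, Kg4.
Black is in check but has 3 legal moves → neither.

neither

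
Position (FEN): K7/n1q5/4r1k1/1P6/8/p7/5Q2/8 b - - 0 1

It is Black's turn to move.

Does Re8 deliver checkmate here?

yes

After Re8: white king on a8; in check: yes, from the black rook on e8.
King squares — a7: attacked by Qc7; b7: attacked by Qc7; b8: attacked by Qc7.
White has no legal moves → checkmate.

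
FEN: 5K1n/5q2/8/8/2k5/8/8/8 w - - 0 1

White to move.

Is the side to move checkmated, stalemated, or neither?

checkmate

White to move; white king on f8.
In check: yes, from the black queen on f7.
King squares — e7: attacked by Qf7; f7: attacked by Nh8; g7: attacked by Qf7; e8: attacked by Qf7; g8: attacked by Qf7.
Legal moves for White: none.
In check with no legal moves → checkmate.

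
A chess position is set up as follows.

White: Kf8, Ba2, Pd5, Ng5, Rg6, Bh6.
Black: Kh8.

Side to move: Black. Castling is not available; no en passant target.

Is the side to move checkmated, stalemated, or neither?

stalemate

Black to move; black king on h8.
In check: no.
King squares — g7: attacked by Rg6; h7: attacked by Ng5; g8: attacked by Rg6.
Legal moves for Black: none.
Not in check and no legal moves → stalemate.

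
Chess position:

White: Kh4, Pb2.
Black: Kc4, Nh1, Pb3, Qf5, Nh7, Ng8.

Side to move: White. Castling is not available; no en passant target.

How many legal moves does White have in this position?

0

White to move; king on h4.
In check: no.
Legal moves: none.
Count: 0.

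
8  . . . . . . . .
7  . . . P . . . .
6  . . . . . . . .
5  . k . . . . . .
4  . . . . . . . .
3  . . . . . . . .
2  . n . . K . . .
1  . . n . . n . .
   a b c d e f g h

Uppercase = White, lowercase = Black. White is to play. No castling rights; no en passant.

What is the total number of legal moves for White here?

4

White to move; king on e2.
In check: yes, from the black knight on c1.
Legal moves: Kf3, Kf2, Kxf1, Ke1.
Count: 4.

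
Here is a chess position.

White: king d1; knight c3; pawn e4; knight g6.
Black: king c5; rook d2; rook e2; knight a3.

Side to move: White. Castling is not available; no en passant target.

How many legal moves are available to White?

White to move; king on d1.
In check: yes, from the black rook on d2.
Legal moves: Kc1.
Count: 1.

1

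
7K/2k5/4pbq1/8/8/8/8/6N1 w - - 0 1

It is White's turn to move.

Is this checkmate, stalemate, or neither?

checkmate

White to move; white king on h8.
In check: yes, from the black bishop on f6.
King squares — g7: attacked by Bf6; h7: attacked by Qg6; g8: attacked by Qg6.
Legal moves for White: none.
In check with no legal moves → checkmate.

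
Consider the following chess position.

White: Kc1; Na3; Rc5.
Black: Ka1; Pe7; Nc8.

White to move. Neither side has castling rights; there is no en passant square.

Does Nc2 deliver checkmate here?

After Nc2: black king on a1; in check: yes, from the white knight on c2.
Black has 1 legal reply: Ka2.
In check but a legal move exists → not checkmate.

no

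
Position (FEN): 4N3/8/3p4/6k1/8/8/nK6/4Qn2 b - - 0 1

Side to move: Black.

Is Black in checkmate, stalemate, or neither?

neither

Black to move; black king on g5.
In check: no.
Legal moves for Black: Kh6, Kg6, Kh5, Kf5, Kg4, Kf4, Nb4, Nc3, Nc1, Ng3, Ne3, Nh2, Nd2, d5.
Black has 14 legal moves and is not in check → neither.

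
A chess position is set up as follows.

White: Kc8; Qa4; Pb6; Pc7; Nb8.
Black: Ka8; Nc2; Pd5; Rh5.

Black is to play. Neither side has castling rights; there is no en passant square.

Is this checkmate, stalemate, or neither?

Black to move; black king on a8.
In check: yes, from the white queen on a4.
King squares — a7: attacked by Qa4; b7: attacked by Kc8; b8: attacked by Pc7.
Legal moves for Black: none.
In check with no legal moves → checkmate.

checkmate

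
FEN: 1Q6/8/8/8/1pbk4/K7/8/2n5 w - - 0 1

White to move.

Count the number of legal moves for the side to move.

White to move; king on a3.
In check: yes, from the black pawn on b4.
Legal moves: Kxb4, Ka4, Kb2, Qxb4.
Count: 4.

4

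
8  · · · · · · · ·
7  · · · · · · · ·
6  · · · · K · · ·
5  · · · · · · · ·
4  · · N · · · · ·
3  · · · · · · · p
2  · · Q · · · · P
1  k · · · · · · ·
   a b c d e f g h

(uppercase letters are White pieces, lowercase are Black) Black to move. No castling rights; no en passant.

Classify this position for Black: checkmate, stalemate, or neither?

stalemate

Black to move; black king on a1.
In check: no.
King squares — b1: attacked by Qc2; a2: attacked by Qc2; b2: attacked by Qc2.
Legal moves for Black: none.
Not in check and no legal moves → stalemate.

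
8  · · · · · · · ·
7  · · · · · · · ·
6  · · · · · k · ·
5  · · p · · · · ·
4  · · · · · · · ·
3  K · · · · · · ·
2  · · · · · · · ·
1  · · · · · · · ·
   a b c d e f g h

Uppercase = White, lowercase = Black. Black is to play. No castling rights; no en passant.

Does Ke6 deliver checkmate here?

After Ke6: white king on a3; in check: no.
White is not in check, so this cannot be checkmate.

no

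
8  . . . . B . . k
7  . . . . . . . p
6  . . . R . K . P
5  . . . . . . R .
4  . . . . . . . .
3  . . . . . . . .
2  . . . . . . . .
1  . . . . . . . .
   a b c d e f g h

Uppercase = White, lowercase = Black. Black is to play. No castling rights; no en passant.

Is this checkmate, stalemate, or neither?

Black to move; black king on h8.
In check: no.
King squares — g7: attacked by Rg5; h7: own pawn; g8: attacked by Rg5.
Legal moves for Black: none.
Not in check and no legal moves → stalemate.

stalemate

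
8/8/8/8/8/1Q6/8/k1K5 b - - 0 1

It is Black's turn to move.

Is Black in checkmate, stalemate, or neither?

Black to move; black king on a1.
In check: no.
King squares — b1: attacked by Kc1; a2: attacked by Qb3; b2: attacked by Kc1.
Legal moves for Black: none.
Not in check and no legal moves → stalemate.

stalemate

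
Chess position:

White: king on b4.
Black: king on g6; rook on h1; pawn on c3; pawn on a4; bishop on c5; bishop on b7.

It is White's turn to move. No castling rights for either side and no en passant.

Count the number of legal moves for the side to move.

White to move; king on b4.
In check: yes, from the black bishop on c5.
Legal moves: Kxc5, Kb5, Ka5, Kc4, Kxa4, Kxc3.
Count: 6.

6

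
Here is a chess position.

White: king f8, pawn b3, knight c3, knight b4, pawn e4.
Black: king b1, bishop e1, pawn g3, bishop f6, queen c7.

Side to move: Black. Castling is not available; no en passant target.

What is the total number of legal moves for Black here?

Black to move; king on b1.
In check: yes, from the white knight on c3.
Legal moves: Kb2, Kc1, Ka1, Qxc3, Bfxc3, Bexc3.
Count: 6.

6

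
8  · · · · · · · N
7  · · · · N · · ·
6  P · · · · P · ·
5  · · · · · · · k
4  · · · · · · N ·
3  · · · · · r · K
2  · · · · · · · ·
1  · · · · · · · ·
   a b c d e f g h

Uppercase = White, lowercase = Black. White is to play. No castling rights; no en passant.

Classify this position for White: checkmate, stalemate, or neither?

neither

White to move; white king on h3.
In check: yes, from the black rook on f3.
King squares — g2: available; h2: available; g3: attacked by Rf3; g4: own knight; h4: attacked by Kh5.
Legal moves for White: Kh2, Kg2.
White is in check but has 2 legal moves → neither.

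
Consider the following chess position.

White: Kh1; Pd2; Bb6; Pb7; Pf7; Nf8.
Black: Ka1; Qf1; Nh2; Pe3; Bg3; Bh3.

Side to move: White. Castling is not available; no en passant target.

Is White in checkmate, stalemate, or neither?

White to move; white king on h1.
In check: yes, from the black queen on f1.
King squares — g1: attacked by Qf1; g2: attacked by Qf1; h2: attacked by Bg3.
Legal moves for White: none.
In check with no legal moves → checkmate.

checkmate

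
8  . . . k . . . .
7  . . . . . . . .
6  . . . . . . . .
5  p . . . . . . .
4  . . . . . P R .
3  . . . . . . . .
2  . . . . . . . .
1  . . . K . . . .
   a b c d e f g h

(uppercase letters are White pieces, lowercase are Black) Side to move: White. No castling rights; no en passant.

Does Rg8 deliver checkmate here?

no

After Rg8: black king on d8; in check: yes, from the white rook on g8.
Black has 3 legal replies: Ke7, Kd7, Kc7.
In check but a legal move exists → not checkmate.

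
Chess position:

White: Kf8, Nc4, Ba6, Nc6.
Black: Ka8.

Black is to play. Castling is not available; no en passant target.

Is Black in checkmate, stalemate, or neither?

Black to move; black king on a8.
In check: no.
King squares — a7: attacked by Nc6; b7: attacked by Ba6; b8: attacked by Nc6.
Legal moves for Black: none.
Not in check and no legal moves → stalemate.

stalemate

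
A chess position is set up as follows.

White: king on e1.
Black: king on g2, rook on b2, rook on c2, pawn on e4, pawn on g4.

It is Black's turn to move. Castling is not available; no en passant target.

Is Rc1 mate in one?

yes

After Rc1: white king on e1; in check: yes, from the black rook on c1.
King squares — d1: attacked by Rc1; f1: attacked by Rc1; d2: attacked by Rb2; e2: attacked by Rb2; f2: attacked by Rb2.
White has no legal moves → checkmate.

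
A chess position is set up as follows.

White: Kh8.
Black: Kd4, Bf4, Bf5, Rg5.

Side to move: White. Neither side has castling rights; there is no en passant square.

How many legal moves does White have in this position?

0

White to move; king on h8.
In check: no.
Legal moves: none.
Count: 0.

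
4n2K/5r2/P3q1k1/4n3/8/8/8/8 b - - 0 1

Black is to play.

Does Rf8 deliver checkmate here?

yes

After Rf8: white king on h8; in check: yes, from the black rook on f8.
King squares — g7: attacked by Kg6; h7: attacked by Kg6; g8: attacked by Qe6.
White has no legal moves → checkmate.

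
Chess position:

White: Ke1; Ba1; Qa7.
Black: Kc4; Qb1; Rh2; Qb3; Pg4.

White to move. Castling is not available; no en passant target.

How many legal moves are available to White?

0

White to move; king on e1.
In check: yes, from the black queen on b1.
Legal moves: none.
Count: 0.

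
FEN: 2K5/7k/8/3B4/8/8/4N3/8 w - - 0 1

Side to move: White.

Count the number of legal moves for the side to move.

White to move; king on c8.
In check: no.
Legal moves: Kd8, Kb8, Kd7, Kc7, Kb7, Bg8+, Ba8, Bf7, Bb7, Be6, Bc6, Be4+, Bc4, Bf3, Bb3, Bg2, Ba2, Bh1, Nf4, Nd4, Ng3, Nc3, Ng1, Nc1.
Count: 24.

24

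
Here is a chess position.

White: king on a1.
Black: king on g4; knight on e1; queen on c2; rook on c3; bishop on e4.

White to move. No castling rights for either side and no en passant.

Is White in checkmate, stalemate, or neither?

White to move; white king on a1.
In check: no.
King squares — b1: attacked by Qc2; a2: attacked by Qc2; b2: attacked by Qc2.
Legal moves for White: none.
Not in check and no legal moves → stalemate.

stalemate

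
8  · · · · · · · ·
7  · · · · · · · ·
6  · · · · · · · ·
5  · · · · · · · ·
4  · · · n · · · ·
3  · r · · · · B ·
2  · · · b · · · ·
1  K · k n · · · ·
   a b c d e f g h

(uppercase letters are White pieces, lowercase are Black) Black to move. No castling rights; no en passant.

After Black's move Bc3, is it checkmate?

After Bc3: white king on a1; in check: yes, from the black bishop on c3.
White has 1 legal reply: Ka2.
In check but a legal move exists → not checkmate.

no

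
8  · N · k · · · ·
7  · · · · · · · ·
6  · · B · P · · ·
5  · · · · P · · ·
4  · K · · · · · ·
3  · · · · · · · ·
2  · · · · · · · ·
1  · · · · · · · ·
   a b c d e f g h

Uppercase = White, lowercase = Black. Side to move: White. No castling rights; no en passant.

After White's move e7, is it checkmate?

After e7: black king on d8; in check: yes, from the white pawn on e7.
Black has 3 legal replies: Kc8, Kxe7, Kc7.
In check but a legal move exists → not checkmate.

no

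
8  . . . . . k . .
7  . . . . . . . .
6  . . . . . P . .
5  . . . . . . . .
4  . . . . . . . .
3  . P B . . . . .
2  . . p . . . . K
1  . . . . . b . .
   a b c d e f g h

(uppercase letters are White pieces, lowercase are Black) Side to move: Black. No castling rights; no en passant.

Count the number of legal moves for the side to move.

14

Black to move; king on f8.
In check: no.
Legal moves: Kg8, Ke8, Kf7, Ba6, Bb5, Bc4, Bh3, Bd3, Bg2, Be2, c1=Q, c1=R, c1=B, c1=N.
Count: 14.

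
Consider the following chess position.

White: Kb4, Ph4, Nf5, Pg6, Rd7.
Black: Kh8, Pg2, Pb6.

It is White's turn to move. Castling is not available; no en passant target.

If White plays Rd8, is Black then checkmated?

yes

After Rd8: black king on h8; in check: yes, from the white rook on d8.
King squares — g7: attacked by Nf5; h7: attacked by Pg6; g8: attacked by Rd8.
Black has no legal moves → checkmate.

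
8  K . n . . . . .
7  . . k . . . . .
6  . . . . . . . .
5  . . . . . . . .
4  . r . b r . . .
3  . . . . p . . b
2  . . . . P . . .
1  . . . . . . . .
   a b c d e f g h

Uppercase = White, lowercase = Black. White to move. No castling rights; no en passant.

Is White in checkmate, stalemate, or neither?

White to move; white king on a8.
In check: no.
King squares — a7: attacked by Bd4; b7: attacked by Rb4; b8: attacked by Rb4.
Legal moves for White: none.
Not in check and no legal moves → stalemate.

stalemate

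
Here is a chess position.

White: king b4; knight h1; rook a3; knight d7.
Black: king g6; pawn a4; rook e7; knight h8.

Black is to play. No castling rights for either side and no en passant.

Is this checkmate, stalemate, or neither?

neither

Black to move; black king on g6.
In check: no.
Legal moves for Black include: Nf7, Re8, Rh7, Rg7, Rf7, Rxd7, Re6, Re5, Re4+, Re3, Re2, Re1, Kh7, Kg7, Kf7, Kh6, Kh5, Kg5, ... (list truncated; more exist).
Black has legal moves and is not in check → neither.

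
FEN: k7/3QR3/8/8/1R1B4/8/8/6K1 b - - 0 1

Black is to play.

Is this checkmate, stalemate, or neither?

stalemate

Black to move; black king on a8.
In check: no.
King squares — a7: attacked by Bd4; b7: attacked by Rb4; b8: attacked by Rb4.
Legal moves for Black: none.
Not in check and no legal moves → stalemate.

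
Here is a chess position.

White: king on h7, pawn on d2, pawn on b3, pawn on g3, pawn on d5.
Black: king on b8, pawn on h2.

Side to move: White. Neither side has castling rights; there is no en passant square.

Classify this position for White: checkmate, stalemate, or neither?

neither

White to move; white king on h7.
In check: no.
Legal moves for White: Kh8, Kg8, Kg7, Kh6, Kg6, d6, g4, b4, d3, d4.
White has 10 legal moves and is not in check → neither.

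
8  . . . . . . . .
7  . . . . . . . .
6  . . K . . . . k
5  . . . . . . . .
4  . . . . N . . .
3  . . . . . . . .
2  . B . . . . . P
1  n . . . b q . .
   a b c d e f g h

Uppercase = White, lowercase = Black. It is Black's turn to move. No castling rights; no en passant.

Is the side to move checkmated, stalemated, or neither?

Black to move; black king on h6.
In check: no.
Legal moves for Black include: Kh7, Kg6, Kh5, Qf8, Qf7, Qf6+, Qa6+, Qf5, Qb5+, Qf4, Qc4+, Qh3, Qf3, Qd3, Qg2, Qf2, Qe2, Qh1, ... (list truncated; more exist).
Black has legal moves and is not in check → neither.

neither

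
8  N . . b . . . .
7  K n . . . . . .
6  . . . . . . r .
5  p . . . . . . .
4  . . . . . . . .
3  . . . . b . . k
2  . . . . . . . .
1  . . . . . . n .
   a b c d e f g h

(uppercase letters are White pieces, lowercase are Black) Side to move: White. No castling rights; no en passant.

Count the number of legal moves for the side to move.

3

White to move; king on a7.
In check: yes, from the black bishop on e3.
Legal moves: Kb8, Kxb7, Nb6.
Count: 3.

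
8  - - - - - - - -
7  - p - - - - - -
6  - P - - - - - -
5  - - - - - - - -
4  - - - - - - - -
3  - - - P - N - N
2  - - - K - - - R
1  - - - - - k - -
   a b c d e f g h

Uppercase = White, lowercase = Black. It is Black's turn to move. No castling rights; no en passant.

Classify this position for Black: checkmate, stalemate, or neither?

stalemate

Black to move; black king on f1.
In check: no.
King squares — e1: attacked by Kd2; g1: attacked by Nf3; e2: attacked by Kd2; f2: attacked by Rh2; g2: attacked by Rh2.
Legal moves for Black: none.
Not in check and no legal moves → stalemate.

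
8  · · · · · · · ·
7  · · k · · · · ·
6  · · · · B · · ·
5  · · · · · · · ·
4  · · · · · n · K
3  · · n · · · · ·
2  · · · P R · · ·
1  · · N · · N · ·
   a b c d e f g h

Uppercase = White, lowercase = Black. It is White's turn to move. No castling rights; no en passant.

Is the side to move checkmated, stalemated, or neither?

White to move; white king on h4.
In check: no.
Legal moves for White include: Bg8, Bc8, Bf7, Bd7, Bf5, Bd5, Bg4, Bc4, Bh3, Bb3, Ba2, Kg5, Kg4, Kg3, Re5, Re4, Re3, Rh2, ... (list truncated; more exist).
White has legal moves and is not in check → neither.

neither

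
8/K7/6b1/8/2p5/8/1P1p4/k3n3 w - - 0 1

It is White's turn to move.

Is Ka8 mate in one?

After Ka8: black king on a1; in check: no.
Black is not in check, so this cannot be checkmate.

no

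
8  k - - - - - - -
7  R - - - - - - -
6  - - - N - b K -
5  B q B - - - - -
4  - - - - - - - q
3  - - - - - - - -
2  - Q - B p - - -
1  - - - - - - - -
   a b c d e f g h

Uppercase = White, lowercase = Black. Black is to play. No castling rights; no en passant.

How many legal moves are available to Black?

Black to move; king on a8.
In check: yes, from the white rook on a7.
Legal moves: Kb8.
Count: 1.

1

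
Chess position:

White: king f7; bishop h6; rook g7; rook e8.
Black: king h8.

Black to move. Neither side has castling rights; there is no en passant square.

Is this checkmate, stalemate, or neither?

Black to move; black king on h8.
In check: yes, from the white rook on e8.
King squares — g7: attacked by Bh6; h7: attacked by Rg7; g8: attacked by Kf7.
Legal moves for Black: none.
In check with no legal moves → checkmate.

checkmate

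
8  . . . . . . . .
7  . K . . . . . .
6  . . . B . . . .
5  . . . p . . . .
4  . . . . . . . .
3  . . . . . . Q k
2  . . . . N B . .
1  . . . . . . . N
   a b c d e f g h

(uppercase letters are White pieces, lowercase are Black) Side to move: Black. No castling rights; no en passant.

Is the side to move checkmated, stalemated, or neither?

checkmate

Black to move; black king on h3.
In check: yes, from the white queen on g3.
King squares — g2: attacked by Qg3; h2: attacked by Qg3; g3: attacked by Nh1; g4: attacked by Qg3; h4: attacked by Qg3.
Legal moves for Black: none.
In check with no legal moves → checkmate.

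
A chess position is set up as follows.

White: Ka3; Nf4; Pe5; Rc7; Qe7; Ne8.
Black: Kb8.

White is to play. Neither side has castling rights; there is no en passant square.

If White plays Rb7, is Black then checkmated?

After Rb7: black king on b8; in check: yes, from the white rook on b7.
Black has 2 legal replies: Kc8, Ka8.
In check but a legal move exists → not checkmate.

no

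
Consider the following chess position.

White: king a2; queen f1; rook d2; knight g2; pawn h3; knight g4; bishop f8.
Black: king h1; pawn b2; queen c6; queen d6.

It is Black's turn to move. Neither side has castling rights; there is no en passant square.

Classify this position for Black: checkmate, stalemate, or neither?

checkmate

Black to move; black king on h1.
In check: yes, from the white queen on f1.
King squares — g1: attacked by Qf1; g2: attacked by Qf1; h2: attacked by Ng4.
Legal moves for Black: none.
In check with no legal moves → checkmate.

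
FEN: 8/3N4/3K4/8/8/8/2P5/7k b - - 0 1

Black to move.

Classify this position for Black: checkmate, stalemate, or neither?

Black to move; black king on h1.
In check: no.
Legal moves for Black: Kh2, Kg2, Kg1.
Black has 3 legal moves and is not in check → neither.

neither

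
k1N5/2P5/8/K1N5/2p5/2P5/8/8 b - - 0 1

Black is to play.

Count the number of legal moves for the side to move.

Black to move; king on a8.
In check: no.
Legal moves: none.
Count: 0.

0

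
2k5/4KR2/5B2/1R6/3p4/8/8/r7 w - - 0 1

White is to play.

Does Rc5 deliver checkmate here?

After Rc5: black king on c8; in check: yes, from the white rook on c5.
Black has 2 legal replies: Kb8, Kb7.
In check but a legal move exists → not checkmate.

no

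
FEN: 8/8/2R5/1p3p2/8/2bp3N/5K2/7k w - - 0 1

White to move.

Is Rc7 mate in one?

After Rc7: black king on h1; in check: no.
Black is not in check, so this cannot be checkmate.

no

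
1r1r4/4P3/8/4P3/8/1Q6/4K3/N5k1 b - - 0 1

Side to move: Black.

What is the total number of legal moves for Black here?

22

Black to move; king on g1.
In check: no.
Legal moves: Rh8, Rg8, Rf8, Re8, Rdc8, Rd7, Rd6, Rd5, Rd4, Rd3, Rd2+, Rd1, Rbc8, Ra8, Rb7, Rb6, Rb5, Rb4, Rxb3, Kh2, Kg2, Kh1.
Count: 22.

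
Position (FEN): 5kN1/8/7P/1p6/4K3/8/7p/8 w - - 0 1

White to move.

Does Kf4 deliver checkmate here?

no

After Kf4: black king on f8; in check: no.
Black is not in check, so this cannot be checkmate.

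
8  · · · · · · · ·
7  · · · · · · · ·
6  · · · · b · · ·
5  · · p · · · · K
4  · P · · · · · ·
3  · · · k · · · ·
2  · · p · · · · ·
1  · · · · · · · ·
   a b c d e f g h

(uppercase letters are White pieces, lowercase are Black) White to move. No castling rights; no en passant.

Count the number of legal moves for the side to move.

White to move; king on h5.
In check: no.
Legal moves: Kh6, Kg6, Kg5, Kh4, bxc5, b5.
Count: 6.

6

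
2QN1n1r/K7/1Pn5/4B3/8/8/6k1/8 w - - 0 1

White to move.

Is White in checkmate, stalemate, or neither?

White to move; white king on a7.
In check: yes, from the black knight on c6.
King squares — a6: available; b6: own pawn; b7: available; a8: available; b8: attacked by Nc6.
Legal moves for White: Ka8, Kb7, Ka6, Nxc6, Qxc6+.
White is in check but has 5 legal moves → neither.

neither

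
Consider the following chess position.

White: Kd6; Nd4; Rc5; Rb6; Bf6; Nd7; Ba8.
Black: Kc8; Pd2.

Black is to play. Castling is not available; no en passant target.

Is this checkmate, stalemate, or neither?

checkmate

Black to move; black king on c8.
In check: yes, from the white rook on c5.
King squares — b7: attacked by Rb6; c7: attacked by Rc5; d7: attacked by Kd6; b8: attacked by Rb6; d8: attacked by Bf6.
Legal moves for Black: none.
In check with no legal moves → checkmate.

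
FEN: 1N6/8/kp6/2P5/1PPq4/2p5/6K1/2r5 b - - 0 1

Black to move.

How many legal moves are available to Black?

Black to move; king on a6.
In check: yes, from the white knight on b8.
Legal moves: Kb7, Ka7.
Count: 2.

2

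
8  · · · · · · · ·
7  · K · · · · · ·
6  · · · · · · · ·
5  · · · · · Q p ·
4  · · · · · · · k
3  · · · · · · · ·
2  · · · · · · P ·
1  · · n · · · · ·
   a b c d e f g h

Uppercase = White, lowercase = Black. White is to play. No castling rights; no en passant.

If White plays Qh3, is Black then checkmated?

yes

After Qh3: black king on h4; in check: yes, from the white queen on h3.
King squares — g3: attacked by Qh3; h3: attacked by Pg2; g4: attacked by Qh3; g5: own pawn; h5: attacked by Qh3.
Black has no legal moves → checkmate.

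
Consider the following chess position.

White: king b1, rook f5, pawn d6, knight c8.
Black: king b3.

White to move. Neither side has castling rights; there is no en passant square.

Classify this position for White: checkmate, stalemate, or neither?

White to move; white king on b1.
In check: no.
Legal moves for White include: Ne7, Na7, Nb6, Rf8, Rf7, Rf6, Rh5, Rg5, Re5, Rd5, Rc5, Rb5+, Ra5, Rf4, Rf3+, Rf2, Rf1, Kc1, ... (list truncated; more exist).
White has legal moves and is not in check → neither.

neither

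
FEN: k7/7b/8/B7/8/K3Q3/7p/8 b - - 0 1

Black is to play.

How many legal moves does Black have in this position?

13

Black to move; king on a8.
In check: no.
Legal moves: Kb8, Kb7, Bg8, Bg6, Bf5, Be4, Bd3, Bc2, Bb1, h1=Q, h1=R, h1=B, h1=N.
Count: 13.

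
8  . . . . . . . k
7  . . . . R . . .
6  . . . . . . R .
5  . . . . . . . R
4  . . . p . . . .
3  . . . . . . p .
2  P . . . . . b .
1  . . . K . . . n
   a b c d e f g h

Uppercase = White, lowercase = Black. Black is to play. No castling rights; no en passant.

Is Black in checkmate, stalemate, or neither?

checkmate

Black to move; black king on h8.
In check: yes, from the white rook on h5.
King squares — g7: attacked by Rg6; h7: attacked by Rh5; g8: attacked by Rg6.
Legal moves for Black: none.
In check with no legal moves → checkmate.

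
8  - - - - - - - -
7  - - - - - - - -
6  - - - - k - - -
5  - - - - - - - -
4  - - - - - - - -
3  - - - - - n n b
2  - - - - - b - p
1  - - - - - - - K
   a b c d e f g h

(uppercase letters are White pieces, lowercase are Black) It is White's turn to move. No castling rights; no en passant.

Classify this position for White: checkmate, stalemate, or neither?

checkmate

White to move; white king on h1.
In check: yes, from the black knight on g3.
King squares — g1: attacked by Bf2; g2: attacked by Bh3; h2: attacked by Nf3.
Legal moves for White: none.
In check with no legal moves → checkmate.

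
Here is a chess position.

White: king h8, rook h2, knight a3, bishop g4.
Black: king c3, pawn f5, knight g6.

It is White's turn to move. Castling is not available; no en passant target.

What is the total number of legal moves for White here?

White to move; king on h8.
In check: yes, from the black knight on g6.
Legal moves: Kg8, Kh7, Kg7.
Count: 3.

3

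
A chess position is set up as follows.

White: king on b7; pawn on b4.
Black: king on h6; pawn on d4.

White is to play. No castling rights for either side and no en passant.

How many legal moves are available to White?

White to move; king on b7.
In check: no.
Legal moves: Kc8, Kb8, Ka8, Kc7, Ka7, Kc6, Kb6, Ka6, b5.
Count: 9.

9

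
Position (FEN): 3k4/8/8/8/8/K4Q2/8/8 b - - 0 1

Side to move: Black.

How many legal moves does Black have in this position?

Black to move; king on d8.
In check: no.
Legal moves: Ke8, Kc8, Ke7, Kd7, Kc7.
Count: 5.

5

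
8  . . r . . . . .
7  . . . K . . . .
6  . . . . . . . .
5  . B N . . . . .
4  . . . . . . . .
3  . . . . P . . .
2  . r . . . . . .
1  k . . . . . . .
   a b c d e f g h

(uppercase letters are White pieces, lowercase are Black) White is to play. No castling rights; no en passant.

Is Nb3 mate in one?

After Nb3: black king on a1; in check: yes, from the white knight on b3.
Black has 3 legal replies: Ka2, Kb1, Rxb3.
In check but a legal move exists → not checkmate.

no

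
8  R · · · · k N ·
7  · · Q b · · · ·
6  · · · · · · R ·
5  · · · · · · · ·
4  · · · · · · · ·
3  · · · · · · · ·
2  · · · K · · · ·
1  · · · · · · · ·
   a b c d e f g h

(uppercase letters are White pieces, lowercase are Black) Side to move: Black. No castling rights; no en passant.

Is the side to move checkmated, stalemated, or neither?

Black to move; black king on f8.
In check: yes, from the white rook on a8.
Legal moves for Black: Kf7, Be8, Bc8.
Black is in check but has 3 legal moves → neither.

neither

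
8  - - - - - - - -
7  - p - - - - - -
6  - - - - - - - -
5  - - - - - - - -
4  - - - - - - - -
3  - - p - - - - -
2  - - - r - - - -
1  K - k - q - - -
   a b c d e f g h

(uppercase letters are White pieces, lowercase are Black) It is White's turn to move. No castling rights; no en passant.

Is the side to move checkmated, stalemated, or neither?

White to move; white king on a1.
In check: no.
King squares — b1: attacked by Kc1; a2: attacked by Rd2; b2: attacked by Kc1.
Legal moves for White: none.
Not in check and no legal moves → stalemate.

stalemate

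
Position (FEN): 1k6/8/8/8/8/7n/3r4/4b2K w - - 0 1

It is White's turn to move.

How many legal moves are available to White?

White to move; king on h1.
In check: no.
Legal moves: none.
Count: 0.

0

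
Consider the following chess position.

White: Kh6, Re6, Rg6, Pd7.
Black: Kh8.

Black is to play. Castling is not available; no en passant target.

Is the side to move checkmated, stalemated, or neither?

stalemate

Black to move; black king on h8.
In check: no.
King squares — g7: attacked by Rg6; h7: attacked by Kh6; g8: attacked by Rg6.
Legal moves for Black: none.
Not in check and no legal moves → stalemate.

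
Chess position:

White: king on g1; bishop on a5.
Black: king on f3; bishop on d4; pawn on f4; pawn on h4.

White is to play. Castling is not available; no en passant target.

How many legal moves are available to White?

3

White to move; king on g1.
In check: yes, from the black bishop on d4.
Legal moves: Kh2, Kh1, Kf1.
Count: 3.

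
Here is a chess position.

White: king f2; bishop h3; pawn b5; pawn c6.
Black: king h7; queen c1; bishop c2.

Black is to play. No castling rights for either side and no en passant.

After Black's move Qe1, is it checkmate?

no

After Qe1: white king on f2; in check: yes, from the black queen on e1.
White has 3 legal replies: Kf3, Kg2, Kxe1.
In check but a legal move exists → not checkmate.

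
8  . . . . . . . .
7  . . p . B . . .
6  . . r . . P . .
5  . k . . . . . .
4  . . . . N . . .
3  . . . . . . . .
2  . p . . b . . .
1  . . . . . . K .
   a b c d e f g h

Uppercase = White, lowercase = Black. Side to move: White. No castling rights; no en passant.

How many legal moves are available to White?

18

White to move; king on g1.
In check: no.
Legal moves: Bf8, Bd8, Bd6, Bc5, Bb4, Ba3, Nd6+, Ng5, Nc5, Ng3, Nc3+, Nf2, Nd2, Kh2, Kg2, Kf2, Kh1, f7.
Count: 18.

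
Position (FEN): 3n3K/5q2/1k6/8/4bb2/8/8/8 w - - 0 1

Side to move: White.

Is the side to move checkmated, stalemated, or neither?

stalemate

White to move; white king on h8.
In check: no.
King squares — g7: attacked by Qf7; h7: attacked by Be4; g8: attacked by Qf7.
Legal moves for White: none.
Not in check and no legal moves → stalemate.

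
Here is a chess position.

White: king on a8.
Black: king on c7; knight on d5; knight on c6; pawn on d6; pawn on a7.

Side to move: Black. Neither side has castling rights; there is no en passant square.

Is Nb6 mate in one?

After Nb6: white king on a8; in check: yes, from the black knight on b6.
King squares — a7: attacked by Nc6; b7: attacked by Kc7; b8: attacked by Nc6.
White has no legal moves → checkmate.

yes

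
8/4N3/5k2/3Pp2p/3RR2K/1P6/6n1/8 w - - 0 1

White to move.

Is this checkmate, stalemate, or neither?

neither

White to move; white king on h4.
In check: yes, from the black knight on g2.
King squares — g3: available; h3: available; g4: attacked by Ph5; g5: attacked by Kf6; h5: available.
Legal moves for White: Kxh5, Kh3, Kg3.
White is in check but has 3 legal moves → neither.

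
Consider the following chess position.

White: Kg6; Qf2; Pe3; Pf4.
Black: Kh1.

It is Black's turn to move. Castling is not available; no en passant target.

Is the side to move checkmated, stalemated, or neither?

Black to move; black king on h1.
In check: no.
King squares — g1: attacked by Qf2; g2: attacked by Qf2; h2: attacked by Qf2.
Legal moves for Black: none.
Not in check and no legal moves → stalemate.

stalemate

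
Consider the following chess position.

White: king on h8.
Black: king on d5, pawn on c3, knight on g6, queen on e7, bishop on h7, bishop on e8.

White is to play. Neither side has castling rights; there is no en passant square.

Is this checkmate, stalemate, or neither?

White to move; white king on h8.
In check: yes, from the black knight on g6.
King squares — g7: attacked by Qe7; h7: attacked by Qe7; g8: attacked by Bh7.
Legal moves for White: none.
In check with no legal moves → checkmate.

checkmate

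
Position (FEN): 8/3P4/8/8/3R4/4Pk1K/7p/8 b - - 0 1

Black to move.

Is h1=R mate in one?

yes

After h1=R: white king on h3; in check: yes, from the black rook on h1.
King squares — g2: attacked by Kf3; h2: attacked by Rh1; g3: attacked by Kf3; g4: attacked by Kf3; h4: attacked by Rh1.
White has no legal moves → checkmate.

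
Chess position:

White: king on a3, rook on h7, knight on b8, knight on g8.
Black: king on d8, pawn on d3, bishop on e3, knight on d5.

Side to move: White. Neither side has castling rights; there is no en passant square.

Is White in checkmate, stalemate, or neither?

neither

White to move; white king on a3.
In check: no.
Legal moves for White include: Ne7, Nh6, Nf6, Nd7, Nc6+, Na6, Rh8, Rg7, Rf7, Re7, Rd7+, Rc7, Rb7, Ra7, Rh6, Rh5, Rh4, Rh3, ... (list truncated; more exist).
White has legal moves and is not in check → neither.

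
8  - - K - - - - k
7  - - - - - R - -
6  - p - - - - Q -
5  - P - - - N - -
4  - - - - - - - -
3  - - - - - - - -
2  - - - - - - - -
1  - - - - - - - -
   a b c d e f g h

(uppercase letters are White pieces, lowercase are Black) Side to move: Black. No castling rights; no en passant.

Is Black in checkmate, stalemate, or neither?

Black to move; black king on h8.
In check: no.
King squares — g7: attacked by Nf5; h7: attacked by Qg6; g8: attacked by Qg6.
Legal moves for Black: none.
Not in check and no legal moves → stalemate.

stalemate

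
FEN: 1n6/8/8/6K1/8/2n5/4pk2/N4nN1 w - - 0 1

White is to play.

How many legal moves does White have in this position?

13

White to move; king on g5.
In check: no.
Legal moves: Kh6, Kg6, Kf6, Kh5, Kf5, Kh4, Kg4, Kf4, Nh3+, Nf3, Nxe2, Nb3, Nc2.
Count: 13.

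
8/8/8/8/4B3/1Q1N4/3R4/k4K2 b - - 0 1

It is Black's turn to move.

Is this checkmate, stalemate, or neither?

stalemate

Black to move; black king on a1.
In check: no.
King squares — b1: attacked by Qb3; a2: attacked by Rd2; b2: attacked by Rd2.
Legal moves for Black: none.
Not in check and no legal moves → stalemate.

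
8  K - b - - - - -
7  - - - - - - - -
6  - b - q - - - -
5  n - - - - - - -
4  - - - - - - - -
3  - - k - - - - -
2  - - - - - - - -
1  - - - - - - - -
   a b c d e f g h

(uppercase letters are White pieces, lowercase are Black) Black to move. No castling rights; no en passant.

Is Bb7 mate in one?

yes

After Bb7: white king on a8; in check: yes, from the black bishop on b7.
King squares — a7: attacked by Bb6; b7: attacked by Na5; b8: attacked by Qd6.
White has no legal moves → checkmate.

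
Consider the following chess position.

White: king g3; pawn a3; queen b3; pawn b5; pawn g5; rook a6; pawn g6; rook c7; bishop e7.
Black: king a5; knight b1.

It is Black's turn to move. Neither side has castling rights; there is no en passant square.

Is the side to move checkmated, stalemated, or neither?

checkmate

Black to move; black king on a5.
In check: yes, from the white rook on a6.
King squares — a4: attacked by Qb3; b4: attacked by Pa3; b5: attacked by Qb3; a6: attacked by Pb5; b6: attacked by Ra6.
Legal moves for Black: none.
In check with no legal moves → checkmate.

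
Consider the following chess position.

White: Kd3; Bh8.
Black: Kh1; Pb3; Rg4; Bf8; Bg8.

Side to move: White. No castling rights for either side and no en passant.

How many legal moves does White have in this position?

11

White to move; king on d3.
In check: no.
Legal moves: Bg7, Bf6, Be5, Bd4, Bc3, Bb2, Ba1, Ke3, Kc3, Ke2, Kd2.
Count: 11.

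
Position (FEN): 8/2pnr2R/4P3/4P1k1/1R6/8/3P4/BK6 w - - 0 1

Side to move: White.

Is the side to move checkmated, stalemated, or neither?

neither

White to move; white king on b1.
In check: no.
Legal moves for White include: Rh8, Rg7+, Rf7, Rxe7, Rh6, Rh5+, Rhh4, Rh3, Rh2, Rh1, Rb8, Rb7, Rb6, Rb5, Rbh4, Rg4+, Rf4, Re4, ... (list truncated; more exist).
White has legal moves and is not in check → neither.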